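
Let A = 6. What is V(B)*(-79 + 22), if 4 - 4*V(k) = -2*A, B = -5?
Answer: -228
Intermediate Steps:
V(k) = 4 (V(k) = 1 - (-1)*6/2 = 1 - ¼*(-12) = 1 + 3 = 4)
V(B)*(-79 + 22) = 4*(-79 + 22) = 4*(-57) = -228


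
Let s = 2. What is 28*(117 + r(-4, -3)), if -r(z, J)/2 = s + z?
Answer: 3388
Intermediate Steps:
r(z, J) = -4 - 2*z (r(z, J) = -2*(2 + z) = -4 - 2*z)
28*(117 + r(-4, -3)) = 28*(117 + (-4 - 2*(-4))) = 28*(117 + (-4 + 8)) = 28*(117 + 4) = 28*121 = 3388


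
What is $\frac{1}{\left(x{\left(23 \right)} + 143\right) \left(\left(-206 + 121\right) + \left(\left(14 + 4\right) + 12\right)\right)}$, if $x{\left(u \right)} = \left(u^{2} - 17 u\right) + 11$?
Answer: $- \frac{1}{16060} \approx -6.2266 \cdot 10^{-5}$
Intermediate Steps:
$x{\left(u \right)} = 11 + u^{2} - 17 u$
$\frac{1}{\left(x{\left(23 \right)} + 143\right) \left(\left(-206 + 121\right) + \left(\left(14 + 4\right) + 12\right)\right)} = \frac{1}{\left(\left(11 + 23^{2} - 391\right) + 143\right) \left(\left(-206 + 121\right) + \left(\left(14 + 4\right) + 12\right)\right)} = \frac{1}{\left(\left(11 + 529 - 391\right) + 143\right) \left(-85 + \left(18 + 12\right)\right)} = \frac{1}{\left(149 + 143\right) \left(-85 + 30\right)} = \frac{1}{292 \left(-55\right)} = \frac{1}{-16060} = - \frac{1}{16060}$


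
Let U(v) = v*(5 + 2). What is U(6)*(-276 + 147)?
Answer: -5418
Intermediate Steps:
U(v) = 7*v (U(v) = v*7 = 7*v)
U(6)*(-276 + 147) = (7*6)*(-276 + 147) = 42*(-129) = -5418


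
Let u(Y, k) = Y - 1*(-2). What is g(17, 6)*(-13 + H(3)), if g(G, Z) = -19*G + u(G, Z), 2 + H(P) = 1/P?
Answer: 13376/3 ≈ 4458.7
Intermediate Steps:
H(P) = -2 + 1/P
u(Y, k) = 2 + Y (u(Y, k) = Y + 2 = 2 + Y)
g(G, Z) = 2 - 18*G (g(G, Z) = -19*G + (2 + G) = 2 - 18*G)
g(17, 6)*(-13 + H(3)) = (2 - 18*17)*(-13 + (-2 + 1/3)) = (2 - 306)*(-13 + (-2 + ⅓)) = -304*(-13 - 5/3) = -304*(-44/3) = 13376/3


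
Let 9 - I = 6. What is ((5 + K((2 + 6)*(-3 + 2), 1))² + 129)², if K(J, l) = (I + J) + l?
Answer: 16900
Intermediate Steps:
I = 3 (I = 9 - 1*6 = 9 - 6 = 3)
K(J, l) = 3 + J + l (K(J, l) = (3 + J) + l = 3 + J + l)
((5 + K((2 + 6)*(-3 + 2), 1))² + 129)² = ((5 + (3 + (2 + 6)*(-3 + 2) + 1))² + 129)² = ((5 + (3 + 8*(-1) + 1))² + 129)² = ((5 + (3 - 8 + 1))² + 129)² = ((5 - 4)² + 129)² = (1² + 129)² = (1 + 129)² = 130² = 16900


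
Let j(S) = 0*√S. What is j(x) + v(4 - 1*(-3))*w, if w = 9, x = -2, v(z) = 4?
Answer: 36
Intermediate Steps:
j(S) = 0
j(x) + v(4 - 1*(-3))*w = 0 + 4*9 = 0 + 36 = 36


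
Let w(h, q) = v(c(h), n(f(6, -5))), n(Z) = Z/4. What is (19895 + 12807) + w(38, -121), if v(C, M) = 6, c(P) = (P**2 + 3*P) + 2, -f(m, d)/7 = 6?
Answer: 32708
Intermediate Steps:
f(m, d) = -42 (f(m, d) = -7*6 = -42)
n(Z) = Z/4 (n(Z) = Z*(1/4) = Z/4)
c(P) = 2 + P**2 + 3*P
w(h, q) = 6
(19895 + 12807) + w(38, -121) = (19895 + 12807) + 6 = 32702 + 6 = 32708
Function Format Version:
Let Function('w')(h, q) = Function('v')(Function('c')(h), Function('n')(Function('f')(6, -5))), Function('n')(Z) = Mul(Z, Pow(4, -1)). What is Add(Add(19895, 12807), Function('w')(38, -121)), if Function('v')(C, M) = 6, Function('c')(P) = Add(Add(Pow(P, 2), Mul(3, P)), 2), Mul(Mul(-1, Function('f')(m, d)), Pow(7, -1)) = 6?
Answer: 32708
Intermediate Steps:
Function('f')(m, d) = -42 (Function('f')(m, d) = Mul(-7, 6) = -42)
Function('n')(Z) = Mul(Rational(1, 4), Z) (Function('n')(Z) = Mul(Z, Rational(1, 4)) = Mul(Rational(1, 4), Z))
Function('c')(P) = Add(2, Pow(P, 2), Mul(3, P))
Function('w')(h, q) = 6
Add(Add(19895, 12807), Function('w')(38, -121)) = Add(Add(19895, 12807), 6) = Add(32702, 6) = 32708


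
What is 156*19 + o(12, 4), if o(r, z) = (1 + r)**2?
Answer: 3133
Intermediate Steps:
156*19 + o(12, 4) = 156*19 + (1 + 12)**2 = 2964 + 13**2 = 2964 + 169 = 3133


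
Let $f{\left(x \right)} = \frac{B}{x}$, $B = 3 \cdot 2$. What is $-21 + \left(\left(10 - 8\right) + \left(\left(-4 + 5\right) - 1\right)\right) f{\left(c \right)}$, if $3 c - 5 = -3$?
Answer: $-3$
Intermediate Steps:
$c = \frac{2}{3}$ ($c = \frac{5}{3} + \frac{1}{3} \left(-3\right) = \frac{5}{3} - 1 = \frac{2}{3} \approx 0.66667$)
$B = 6$
$f{\left(x \right)} = \frac{6}{x}$
$-21 + \left(\left(10 - 8\right) + \left(\left(-4 + 5\right) - 1\right)\right) f{\left(c \right)} = -21 + \left(\left(10 - 8\right) + \left(\left(-4 + 5\right) - 1\right)\right) \frac{6}{\frac{2}{3}} = -21 + \left(2 + \left(1 - 1\right)\right) 6 \cdot \frac{3}{2} = -21 + \left(2 + 0\right) 9 = -21 + 2 \cdot 9 = -21 + 18 = -3$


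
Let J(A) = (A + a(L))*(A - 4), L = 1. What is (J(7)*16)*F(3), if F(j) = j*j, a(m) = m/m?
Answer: 3456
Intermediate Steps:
a(m) = 1
J(A) = (1 + A)*(-4 + A) (J(A) = (A + 1)*(A - 4) = (1 + A)*(-4 + A))
F(j) = j**2
(J(7)*16)*F(3) = ((-4 + 7**2 - 3*7)*16)*3**2 = ((-4 + 49 - 21)*16)*9 = (24*16)*9 = 384*9 = 3456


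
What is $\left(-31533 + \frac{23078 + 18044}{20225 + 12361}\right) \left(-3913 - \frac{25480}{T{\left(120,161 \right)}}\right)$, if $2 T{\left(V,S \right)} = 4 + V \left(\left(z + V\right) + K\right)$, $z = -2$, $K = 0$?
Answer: $\frac{2374994570403728}{19231171} \approx 1.235 \cdot 10^{8}$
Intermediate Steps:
$T{\left(V,S \right)} = 2 + \frac{V \left(-2 + V\right)}{2}$ ($T{\left(V,S \right)} = \frac{4 + V \left(\left(-2 + V\right) + 0\right)}{2} = \frac{4 + V \left(-2 + V\right)}{2} = 2 + \frac{V \left(-2 + V\right)}{2}$)
$\left(-31533 + \frac{23078 + 18044}{20225 + 12361}\right) \left(-3913 - \frac{25480}{T{\left(120,161 \right)}}\right) = \left(-31533 + \frac{23078 + 18044}{20225 + 12361}\right) \left(-3913 - \frac{25480}{2 + \frac{120^{2}}{2} - 120}\right) = \left(-31533 + \frac{41122}{32586}\right) \left(-3913 - \frac{25480}{2 + \frac{1}{2} \cdot 14400 - 120}\right) = \left(-31533 + 41122 \cdot \frac{1}{32586}\right) \left(-3913 - \frac{25480}{2 + 7200 - 120}\right) = \left(-31533 + \frac{20561}{16293}\right) \left(-3913 - \frac{25480}{7082}\right) = - \frac{513746608 \left(-3913 - \frac{12740}{3541}\right)}{16293} = \left(- \frac{513746608}{16293}\right) \left(- \frac{13868673}{3541}\right) = \frac{2374994570403728}{19231171}$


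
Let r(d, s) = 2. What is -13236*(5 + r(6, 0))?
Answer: -92652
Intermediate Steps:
-13236*(5 + r(6, 0)) = -13236*(5 + 2) = -13236*7 = -3309*28 = -92652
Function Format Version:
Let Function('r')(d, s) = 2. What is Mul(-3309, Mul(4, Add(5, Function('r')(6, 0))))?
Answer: -92652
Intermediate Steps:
Mul(-3309, Mul(4, Add(5, Function('r')(6, 0)))) = Mul(-3309, Mul(4, Add(5, 2))) = Mul(-3309, Mul(4, 7)) = Mul(-3309, 28) = -92652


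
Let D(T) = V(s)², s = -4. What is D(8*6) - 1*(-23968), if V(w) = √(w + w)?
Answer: 23960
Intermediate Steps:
V(w) = √2*√w (V(w) = √(2*w) = √2*√w)
D(T) = -8 (D(T) = (√2*√(-4))² = (√2*(2*I))² = (2*I*√2)² = -8)
D(8*6) - 1*(-23968) = -8 - 1*(-23968) = -8 + 23968 = 23960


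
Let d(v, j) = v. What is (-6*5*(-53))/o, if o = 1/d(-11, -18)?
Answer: -17490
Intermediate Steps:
o = -1/11 (o = 1/(-11) = -1/11 ≈ -0.090909)
(-6*5*(-53))/o = (-6*5*(-53))/(-1/11) = -30*(-53)*(-11) = 1590*(-11) = -17490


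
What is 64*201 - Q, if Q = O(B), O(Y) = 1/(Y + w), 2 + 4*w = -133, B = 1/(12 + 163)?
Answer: 303861244/23621 ≈ 12864.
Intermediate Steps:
B = 1/175 ≈ 0.0057143
w = -135/4 (w = -½ + (¼)*(-133) = -½ - 133/4 = -135/4 ≈ -33.750)
O(Y) = 1/(-135/4 + Y) (O(Y) = 1/(Y - 135/4) = 1/(-135/4 + Y))
Q = -700/23621 (Q = 4/(-135 + 4*(1/175)) = 4/(-135 + 4/175) = 4/(-23621/175) = 4*(-175/23621) = -700/23621 ≈ -0.029635)
64*201 - Q = 64*201 - 1*(-700/23621) = 12864 + 700/23621 = 303861244/23621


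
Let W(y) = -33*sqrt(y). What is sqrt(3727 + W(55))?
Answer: sqrt(3727 - 33*sqrt(55)) ≈ 59.011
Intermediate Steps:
sqrt(3727 + W(55)) = sqrt(3727 - 33*sqrt(55))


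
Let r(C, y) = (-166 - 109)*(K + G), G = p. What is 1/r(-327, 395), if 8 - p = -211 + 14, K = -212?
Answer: 1/1925 ≈ 0.00051948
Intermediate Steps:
p = 205 (p = 8 - (-211 + 14) = 8 - 1*(-197) = 8 + 197 = 205)
G = 205
r(C, y) = 1925 (r(C, y) = (-166 - 109)*(-212 + 205) = -275*(-7) = 1925)
1/r(-327, 395) = 1/1925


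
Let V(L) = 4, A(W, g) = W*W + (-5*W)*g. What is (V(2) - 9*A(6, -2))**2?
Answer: 739600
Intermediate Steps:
A(W, g) = W**2 - 5*W*g
(V(2) - 9*A(6, -2))**2 = (4 - 54*(6 - 5*(-2)))**2 = (4 - 54*(6 + 10))**2 = (4 - 54*16)**2 = (4 - 9*96)**2 = (4 - 864)**2 = (-860)**2 = 739600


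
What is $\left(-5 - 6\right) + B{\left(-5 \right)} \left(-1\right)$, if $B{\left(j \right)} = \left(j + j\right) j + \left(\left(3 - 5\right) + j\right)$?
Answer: $-54$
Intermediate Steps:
$B{\left(j \right)} = -2 + j + 2 j^{2}$ ($B{\left(j \right)} = 2 j j + \left(-2 + j\right) = 2 j^{2} + \left(-2 + j\right) = -2 + j + 2 j^{2}$)
$\left(-5 - 6\right) + B{\left(-5 \right)} \left(-1\right) = \left(-5 - 6\right) + \left(-2 - 5 + 2 \left(-5\right)^{2}\right) \left(-1\right) = \left(-5 - 6\right) + \left(-2 - 5 + 2 \cdot 25\right) \left(-1\right) = -11 + \left(-2 - 5 + 50\right) \left(-1\right) = -11 + 43 \left(-1\right) = -11 - 43 = -54$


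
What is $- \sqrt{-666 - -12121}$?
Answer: $- \sqrt{11455} \approx -107.03$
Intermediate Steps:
$- \sqrt{-666 - -12121} = - \sqrt{-666 + \left(-7366 + 19487\right)} = - \sqrt{-666 + 12121} = - \sqrt{11455}$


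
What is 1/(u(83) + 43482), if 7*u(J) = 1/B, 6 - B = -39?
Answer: 315/13696831 ≈ 2.2998e-5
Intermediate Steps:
B = 45 (B = 6 - 1*(-39) = 6 + 39 = 45)
u(J) = 1/315 (u(J) = (⅐)/45 = (⅐)*(1/45) = 1/315)
1/(u(83) + 43482) = 1/(1/315 + 43482) = 1/(13696831/315) = 315/13696831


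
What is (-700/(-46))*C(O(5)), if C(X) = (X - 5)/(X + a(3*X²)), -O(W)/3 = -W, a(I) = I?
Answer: 350/1587 ≈ 0.22054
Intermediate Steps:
O(W) = 3*W (O(W) = -(-3)*W = 3*W)
C(X) = (-5 + X)/(X + 3*X²) (C(X) = (X - 5)/(X + 3*X²) = (-5 + X)/(X + 3*X²))
(-700/(-46))*C(O(5)) = (-700/(-46))*((-5 + 3*5)/(((3*5))*(1 + 3*(3*5)))) = (-700*(-1)/46)*((-5 + 15)/(15*(1 + 3*15))) = (-35*(-10/23))*((1/15)*10/(1 + 45)) = 350*((1/15)*10/46)/23 = 350*((1/15)*(1/46)*10)/23 = (350/23)*(1/69) = 350/1587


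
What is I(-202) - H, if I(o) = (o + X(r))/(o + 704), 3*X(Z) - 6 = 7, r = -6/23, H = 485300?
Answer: -730862393/1506 ≈ -4.8530e+5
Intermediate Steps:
r = -6/23 (r = -6*1/23 = -6/23 ≈ -0.26087)
X(Z) = 13/3 (X(Z) = 2 + (⅓)*7 = 2 + 7/3 = 13/3)
I(o) = (13/3 + o)/(704 + o) (I(o) = (o + 13/3)/(o + 704) = (13/3 + o)/(704 + o))
I(-202) - H = (13/3 - 202)/(704 - 202) - 1*485300 = -593/3/502 - 485300 = (1/502)*(-593/3) - 485300 = -593/1506 - 485300 = -730862393/1506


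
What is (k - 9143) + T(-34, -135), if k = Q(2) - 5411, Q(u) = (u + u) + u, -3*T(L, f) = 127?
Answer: -43771/3 ≈ -14590.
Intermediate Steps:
T(L, f) = -127/3 (T(L, f) = -⅓*127 = -127/3)
Q(u) = 3*u (Q(u) = 2*u + u = 3*u)
k = -5405 (k = 3*2 - 5411 = 6 - 5411 = -5405)
(k - 9143) + T(-34, -135) = (-5405 - 9143) - 127/3 = -14548 - 127/3 = -43771/3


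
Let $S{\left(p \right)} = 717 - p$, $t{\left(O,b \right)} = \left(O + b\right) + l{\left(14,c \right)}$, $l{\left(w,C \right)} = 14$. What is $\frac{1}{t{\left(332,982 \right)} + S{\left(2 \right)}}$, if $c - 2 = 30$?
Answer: $\frac{1}{2043} \approx 0.00048948$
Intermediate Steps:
$c = 32$ ($c = 2 + 30 = 32$)
$t{\left(O,b \right)} = 14 + O + b$ ($t{\left(O,b \right)} = \left(O + b\right) + 14 = 14 + O + b$)
$\frac{1}{t{\left(332,982 \right)} + S{\left(2 \right)}} = \frac{1}{\left(14 + 332 + 982\right) + \left(717 - 2\right)} = \frac{1}{1328 + \left(717 - 2\right)} = \frac{1}{1328 + 715} = \frac{1}{2043}$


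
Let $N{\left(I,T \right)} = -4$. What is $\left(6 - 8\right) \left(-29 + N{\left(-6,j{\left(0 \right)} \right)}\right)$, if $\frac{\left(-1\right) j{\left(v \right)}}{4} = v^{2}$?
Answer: $66$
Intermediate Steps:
$j{\left(v \right)} = - 4 v^{2}$
$\left(6 - 8\right) \left(-29 + N{\left(-6,j{\left(0 \right)} \right)}\right) = \left(6 - 8\right) \left(-29 - 4\right) = \left(-2\right) \left(-33\right) = 66$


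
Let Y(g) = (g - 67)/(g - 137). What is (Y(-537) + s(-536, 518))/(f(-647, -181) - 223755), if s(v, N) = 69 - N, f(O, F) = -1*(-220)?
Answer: 151011/75331295 ≈ 0.0020046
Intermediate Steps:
f(O, F) = 220
Y(g) = (-67 + g)/(-137 + g)
(Y(-537) + s(-536, 518))/(f(-647, -181) - 223755) = ((-67 - 537)/(-137 - 537) + (69 - 1*518))/(220 - 223755) = (-604/(-674) + (69 - 518))/(-223535) = (-1/674*(-604) - 449)*(-1/223535) = (302/337 - 449)*(-1/223535) = -151011/337*(-1/223535) = 151011/75331295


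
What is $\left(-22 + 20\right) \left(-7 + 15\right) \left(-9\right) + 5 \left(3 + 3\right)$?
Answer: $174$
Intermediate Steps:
$\left(-22 + 20\right) \left(-7 + 15\right) \left(-9\right) + 5 \left(3 + 3\right) = \left(-2\right) 8 \left(-9\right) + 5 \cdot 6 = \left(-16\right) \left(-9\right) + 30 = 144 + 30 = 174$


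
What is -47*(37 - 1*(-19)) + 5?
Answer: -2627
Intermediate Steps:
-47*(37 - 1*(-19)) + 5 = -47*(37 + 19) + 5 = -47*56 + 5 = -2632 + 5 = -2627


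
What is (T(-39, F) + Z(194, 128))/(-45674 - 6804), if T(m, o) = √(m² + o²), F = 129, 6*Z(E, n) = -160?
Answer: 40/78717 - 3*√2018/52478 ≈ -0.0020599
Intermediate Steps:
Z(E, n) = -80/3 (Z(E, n) = (⅙)*(-160) = -80/3)
(T(-39, F) + Z(194, 128))/(-45674 - 6804) = (√((-39)² + 129²) - 80/3)/(-45674 - 6804) = (√(1521 + 16641) - 80/3)/(-52478) = (√18162 - 80/3)*(-1/52478) = (3*√2018 - 80/3)*(-1/52478) = (-80/3 + 3*√2018)*(-1/52478) = 40/78717 - 3*√2018/52478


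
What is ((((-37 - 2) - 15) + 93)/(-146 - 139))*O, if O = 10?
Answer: -26/19 ≈ -1.3684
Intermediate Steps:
((((-37 - 2) - 15) + 93)/(-146 - 139))*O = ((((-37 - 2) - 15) + 93)/(-146 - 139))*10 = (((-39 - 15) + 93)/(-285))*10 = ((-54 + 93)*(-1/285))*10 = (39*(-1/285))*10 = -13/95*10 = -26/19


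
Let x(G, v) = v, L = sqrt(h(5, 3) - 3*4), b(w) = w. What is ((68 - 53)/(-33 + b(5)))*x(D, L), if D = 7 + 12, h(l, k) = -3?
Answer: -15*I*sqrt(15)/28 ≈ -2.0748*I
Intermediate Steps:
D = 19
L = I*sqrt(15) (L = sqrt(-3 - 3*4) = sqrt(-3 - 12) = sqrt(-15) = I*sqrt(15) ≈ 3.873*I)
((68 - 53)/(-33 + b(5)))*x(D, L) = ((68 - 53)/(-33 + 5))*(I*sqrt(15)) = (15/(-28))*(I*sqrt(15)) = (15*(-1/28))*(I*sqrt(15)) = -15*I*sqrt(15)/28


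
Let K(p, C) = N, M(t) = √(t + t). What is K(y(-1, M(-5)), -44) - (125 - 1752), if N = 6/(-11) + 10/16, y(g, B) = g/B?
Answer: 143183/88 ≈ 1627.1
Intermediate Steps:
M(t) = √2*√t (M(t) = √(2*t) = √2*√t)
N = 7/88 (N = 6*(-1/11) + 10*(1/16) = -6/11 + 5/8 = 7/88 ≈ 0.079545)
K(p, C) = 7/88
K(y(-1, M(-5)), -44) - (125 - 1752) = 7/88 - (125 - 1752) = 7/88 - 1*(-1627) = 7/88 + 1627 = 143183/88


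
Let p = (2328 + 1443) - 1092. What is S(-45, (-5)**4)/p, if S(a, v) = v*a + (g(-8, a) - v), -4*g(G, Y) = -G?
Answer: -9584/893 ≈ -10.732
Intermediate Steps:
g(G, Y) = G/4 (g(G, Y) = -(-1)*G/4 = G/4)
p = 2679 (p = 3771 - 1092 = 2679)
S(a, v) = -2 - v + a*v (S(a, v) = v*a + ((1/4)*(-8) - v) = a*v + (-2 - v) = -2 - v + a*v)
S(-45, (-5)**4)/p = (-2 - 1*(-5)**4 - 45*(-5)**4)/2679 = (-2 - 1*625 - 45*625)*(1/2679) = (-2 - 625 - 28125)*(1/2679) = -28752*1/2679 = -9584/893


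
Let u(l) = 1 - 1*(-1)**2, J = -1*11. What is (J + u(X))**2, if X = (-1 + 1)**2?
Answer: 121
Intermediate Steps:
J = -11
X = 0 (X = 0**2 = 0)
u(l) = 0 (u(l) = 1 - 1*1 = 1 - 1 = 0)
(J + u(X))**2 = (-11 + 0)**2 = (-11)**2 = 121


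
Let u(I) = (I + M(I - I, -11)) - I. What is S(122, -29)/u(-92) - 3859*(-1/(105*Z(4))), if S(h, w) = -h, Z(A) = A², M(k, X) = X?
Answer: 247409/18480 ≈ 13.388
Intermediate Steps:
u(I) = -11 (u(I) = (I - 11) - I = (-11 + I) - I = -11)
S(122, -29)/u(-92) - 3859*(-1/(105*Z(4))) = -1*122/(-11) - 3859/(-3*4²*35) = -122*(-1/11) - 3859/(-3*16*35) = 122/11 - 3859/((-48*35)) = 122/11 - 3859/(-1680) = 122/11 - 3859*(-1/1680) = 122/11 + 3859/1680 = 247409/18480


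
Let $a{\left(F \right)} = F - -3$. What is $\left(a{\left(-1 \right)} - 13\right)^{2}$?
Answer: $121$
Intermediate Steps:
$a{\left(F \right)} = 3 + F$ ($a{\left(F \right)} = F + 3 = 3 + F$)
$\left(a{\left(-1 \right)} - 13\right)^{2} = \left(\left(3 - 1\right) - 13\right)^{2} = \left(2 - 13\right)^{2} = \left(-11\right)^{2} = 121$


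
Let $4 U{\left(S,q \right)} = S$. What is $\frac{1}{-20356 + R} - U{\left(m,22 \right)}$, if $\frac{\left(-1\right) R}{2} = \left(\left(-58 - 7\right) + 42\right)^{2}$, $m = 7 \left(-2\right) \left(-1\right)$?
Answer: $- \frac{37475}{10707} \approx -3.5$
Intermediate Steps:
$m = 14$ ($m = \left(-14\right) \left(-1\right) = 14$)
$U{\left(S,q \right)} = \frac{S}{4}$
$R = -1058$ ($R = - 2 \left(\left(-58 - 7\right) + 42\right)^{2} = - 2 \left(-65 + 42\right)^{2} = - 2 \left(-23\right)^{2} = \left(-2\right) 529 = -1058$)
$\frac{1}{-20356 + R} - U{\left(m,22 \right)} = \frac{1}{-20356 - 1058} - \frac{1}{4} \cdot 14 = \frac{1}{-21414} - \frac{7}{2} = - \frac{1}{21414} - \frac{7}{2} = - \frac{37475}{10707}$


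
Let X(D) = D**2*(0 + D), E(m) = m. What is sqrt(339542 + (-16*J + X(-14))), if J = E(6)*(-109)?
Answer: sqrt(347262) ≈ 589.29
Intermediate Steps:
J = -654 (J = 6*(-109) = -654)
X(D) = D**3 (X(D) = D**2*D = D**3)
sqrt(339542 + (-16*J + X(-14))) = sqrt(339542 + (-16*(-654) + (-14)**3)) = sqrt(339542 + (10464 - 2744)) = sqrt(339542 + 7720) = sqrt(347262)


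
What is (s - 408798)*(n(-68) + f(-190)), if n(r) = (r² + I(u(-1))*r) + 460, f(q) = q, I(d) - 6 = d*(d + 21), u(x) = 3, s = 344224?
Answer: 26475340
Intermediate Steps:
I(d) = 6 + d*(21 + d) (I(d) = 6 + d*(d + 21) = 6 + d*(21 + d))
n(r) = 460 + r² + 78*r (n(r) = (r² + (6 + 3² + 21*3)*r) + 460 = (r² + (6 + 9 + 63)*r) + 460 = (r² + 78*r) + 460 = 460 + r² + 78*r)
(s - 408798)*(n(-68) + f(-190)) = (344224 - 408798)*((460 + (-68)² + 78*(-68)) - 190) = -64574*((460 + 4624 - 5304) - 190) = -64574*(-220 - 190) = -64574*(-410) = 26475340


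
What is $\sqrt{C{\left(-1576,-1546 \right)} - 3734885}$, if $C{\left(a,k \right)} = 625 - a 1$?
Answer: $2 i \sqrt{933171} \approx 1932.0 i$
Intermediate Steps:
$C{\left(a,k \right)} = 625 - a$
$\sqrt{C{\left(-1576,-1546 \right)} - 3734885} = \sqrt{\left(625 - -1576\right) - 3734885} = \sqrt{\left(625 + 1576\right) - 3734885} = \sqrt{2201 - 3734885} = \sqrt{-3732684} = 2 i \sqrt{933171}$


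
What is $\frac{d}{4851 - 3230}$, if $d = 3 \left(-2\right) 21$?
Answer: $- \frac{126}{1621} \approx -0.07773$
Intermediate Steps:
$d = -126$ ($d = \left(-6\right) 21 = -126$)
$\frac{d}{4851 - 3230} = - \frac{126}{4851 - 3230} = - \frac{126}{1621}$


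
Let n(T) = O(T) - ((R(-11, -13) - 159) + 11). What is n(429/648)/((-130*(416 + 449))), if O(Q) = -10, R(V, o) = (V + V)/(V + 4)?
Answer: -472/393575 ≈ -0.0011993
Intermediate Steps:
R(V, o) = 2*V/(4 + V) (R(V, o) = (2*V)/(4 + V) = 2*V/(4 + V))
n(T) = 944/7 (n(T) = -10 - ((2*(-11)/(4 - 11) - 159) + 11) = -10 - ((2*(-11)/(-7) - 159) + 11) = -10 - ((2*(-11)*(-⅐) - 159) + 11) = -10 - ((22/7 - 159) + 11) = -10 - (-1091/7 + 11) = -10 - 1*(-1014/7) = -10 + 1014/7 = 944/7)
n(429/648)/((-130*(416 + 449))) = 944/(7*((-130*(416 + 449)))) = 944/(7*((-130*865))) = (944/7)/(-112450) = (944/7)*(-1/112450) = -472/393575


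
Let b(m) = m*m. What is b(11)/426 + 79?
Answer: 33775/426 ≈ 79.284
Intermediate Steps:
b(m) = m**2
b(11)/426 + 79 = 11**2/426 + 79 = (1/426)*121 + 79 = 121/426 + 79 = 33775/426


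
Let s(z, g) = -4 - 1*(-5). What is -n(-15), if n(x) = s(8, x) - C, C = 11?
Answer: 10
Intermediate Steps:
s(z, g) = 1 (s(z, g) = -4 + 5 = 1)
n(x) = -10 (n(x) = 1 - 1*11 = 1 - 11 = -10)
-n(-15) = -1*(-10) = 10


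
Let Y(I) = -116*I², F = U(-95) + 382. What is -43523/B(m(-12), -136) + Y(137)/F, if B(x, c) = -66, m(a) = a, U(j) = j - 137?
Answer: -22861169/1650 ≈ -13855.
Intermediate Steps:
U(j) = -137 + j
F = 150 (F = (-137 - 95) + 382 = -232 + 382 = 150)
-43523/B(m(-12), -136) + Y(137)/F = -43523/(-66) - 116*137²/150 = -43523*(-1/66) - 116*18769*(1/150) = 43523/66 - 2177204*1/150 = 43523/66 - 1088602/75 = -22861169/1650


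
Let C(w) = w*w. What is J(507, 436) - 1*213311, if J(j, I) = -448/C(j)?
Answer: -54831379687/257049 ≈ -2.1331e+5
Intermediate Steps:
C(w) = w²
J(j, I) = -448/j²
J(507, 436) - 1*213311 = -448/507² - 1*213311 = -448*1/257049 - 213311 = -448/257049 - 213311 = -54831379687/257049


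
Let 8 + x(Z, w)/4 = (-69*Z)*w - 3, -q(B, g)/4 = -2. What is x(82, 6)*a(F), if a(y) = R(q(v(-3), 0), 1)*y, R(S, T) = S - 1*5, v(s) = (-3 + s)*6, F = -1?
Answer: 407508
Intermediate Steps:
v(s) = -18 + 6*s
q(B, g) = 8 (q(B, g) = -4*(-2) = 8)
R(S, T) = -5 + S (R(S, T) = S - 5 = -5 + S)
x(Z, w) = -44 - 276*Z*w (x(Z, w) = -32 + 4*((-69*Z)*w - 3) = -32 + 4*(-69*Z*w - 3) = -32 + 4*(-3 - 69*Z*w) = -32 + (-12 - 276*Z*w) = -44 - 276*Z*w)
a(y) = 3*y (a(y) = (-5 + 8)*y = 3*y)
x(82, 6)*a(F) = (-44 - 276*82*6)*(3*(-1)) = (-44 - 135792)*(-3) = -135836*(-3) = 407508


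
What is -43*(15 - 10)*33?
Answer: -7095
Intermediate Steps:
-43*(15 - 10)*33 = -43*5*33 = -215*33 = -7095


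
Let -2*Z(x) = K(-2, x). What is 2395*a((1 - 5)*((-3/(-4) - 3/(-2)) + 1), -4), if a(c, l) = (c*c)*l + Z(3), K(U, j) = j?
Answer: -3245225/2 ≈ -1.6226e+6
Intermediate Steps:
Z(x) = -x/2
a(c, l) = -3/2 + l*c² (a(c, l) = (c*c)*l - ½*3 = c²*l - 3/2 = l*c² - 3/2 = -3/2 + l*c²)
2395*a((1 - 5)*((-3/(-4) - 3/(-2)) + 1), -4) = 2395*(-3/2 - 4*(1 - 5)²*((-3/(-4) - 3/(-2)) + 1)²) = 2395*(-3/2 - 4*16*((-3*(-¼) - 3*(-½)) + 1)²) = 2395*(-3/2 - 4*16*((¾ + 3/2) + 1)²) = 2395*(-3/2 - 4*16*(9/4 + 1)²) = 2395*(-3/2 - 4*(-4*13/4)²) = 2395*(-3/2 - 4*(-13)²) = 2395*(-3/2 - 4*169) = 2395*(-3/2 - 676) = 2395*(-1355/2) = -3245225/2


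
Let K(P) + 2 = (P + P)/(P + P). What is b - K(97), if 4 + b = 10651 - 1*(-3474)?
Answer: 14122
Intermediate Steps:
b = 14121 (b = -4 + (10651 - 1*(-3474)) = -4 + (10651 + 3474) = -4 + 14125 = 14121)
K(P) = -1 (K(P) = -2 + (P + P)/(P + P) = -2 + (2*P)/((2*P)) = -2 + (2*P)*(1/(2*P)) = -2 + 1 = -1)
b - K(97) = 14121 - 1*(-1) = 14121 + 1 = 14122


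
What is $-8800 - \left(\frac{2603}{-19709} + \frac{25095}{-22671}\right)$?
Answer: $- \frac{1310495497744}{148940913} \approx -8798.8$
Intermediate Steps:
$-8800 - \left(\frac{2603}{-19709} + \frac{25095}{-22671}\right) = -8800 - \left(2603 \left(- \frac{1}{19709}\right) + 25095 \left(- \frac{1}{22671}\right)\right) = -8800 - \left(- \frac{2603}{19709} - \frac{8365}{7557}\right) = -8800 - - \frac{184536656}{148940913} = -8800 + \frac{184536656}{148940913} = - \frac{1310495497744}{148940913}$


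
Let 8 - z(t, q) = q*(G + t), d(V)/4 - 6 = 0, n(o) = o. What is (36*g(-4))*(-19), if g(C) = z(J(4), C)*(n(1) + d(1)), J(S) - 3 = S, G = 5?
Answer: -957600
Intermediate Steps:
J(S) = 3 + S
d(V) = 24 (d(V) = 24 + 4*0 = 24 + 0 = 24)
z(t, q) = 8 - q*(5 + t)
g(C) = 200 - 300*C (g(C) = (8 - 5*C - C*(3 + 4))*(1 + 24) = (8 - 5*C - 1*C*7)*25 = (8 - 5*C - 7*C)*25 = (8 - 12*C)*25 = 200 - 300*C)
(36*g(-4))*(-19) = (36*(200 - 300*(-4)))*(-19) = (36*(200 + 1200))*(-19) = (36*1400)*(-19) = 50400*(-19) = -957600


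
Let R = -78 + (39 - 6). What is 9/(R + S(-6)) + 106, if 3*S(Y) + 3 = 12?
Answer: 1481/14 ≈ 105.79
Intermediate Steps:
S(Y) = 3 (S(Y) = -1 + (⅓)*12 = -1 + 4 = 3)
R = -45 (R = -78 + 33 = -45)
9/(R + S(-6)) + 106 = 9/(-45 + 3) + 106 = 9/(-42) + 106 = 9*(-1/42) + 106 = -3/14 + 106 = 1481/14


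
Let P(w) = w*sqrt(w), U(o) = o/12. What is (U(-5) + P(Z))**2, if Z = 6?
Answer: 31129/144 - 5*sqrt(6) ≈ 203.93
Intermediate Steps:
U(o) = o/12 (U(o) = o*(1/12) = o/12)
P(w) = w**(3/2)
(U(-5) + P(Z))**2 = ((1/12)*(-5) + 6**(3/2))**2 = (-5/12 + 6*sqrt(6))**2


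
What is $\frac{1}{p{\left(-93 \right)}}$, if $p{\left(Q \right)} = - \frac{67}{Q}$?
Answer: $\frac{93}{67} \approx 1.3881$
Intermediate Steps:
$\frac{1}{p{\left(-93 \right)}} = \frac{1}{\left(-67\right) \frac{1}{-93}} = \frac{1}{\left(-67\right) \left(- \frac{1}{93}\right)} = \frac{1}{\frac{67}{93}} = \frac{93}{67}$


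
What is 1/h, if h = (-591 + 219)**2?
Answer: 1/138384 ≈ 7.2263e-6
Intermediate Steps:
h = 138384 (h = (-372)**2 = 138384)
1/h = 1/138384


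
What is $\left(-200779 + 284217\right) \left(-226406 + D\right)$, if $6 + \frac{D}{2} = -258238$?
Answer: $-61985589572$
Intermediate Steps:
$D = -516488$ ($D = -12 + 2 \left(-258238\right) = -12 - 516476 = -516488$)
$\left(-200779 + 284217\right) \left(-226406 + D\right) = \left(-200779 + 284217\right) \left(-226406 - 516488\right) = 83438 \left(-742894\right) = -61985589572$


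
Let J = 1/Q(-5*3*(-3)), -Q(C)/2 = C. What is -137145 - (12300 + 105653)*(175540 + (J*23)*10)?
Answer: -186347747966/9 ≈ -2.0705e+10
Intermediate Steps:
Q(C) = -2*C
J = -1/90 (J = 1/(-2*(-5*3)*(-3)) = 1/(-(-30)*(-3)) = 1/(-2*45) = 1/(-90) = -1/90 ≈ -0.011111)
-137145 - (12300 + 105653)*(175540 + (J*23)*10) = -137145 - (12300 + 105653)*(175540 - 1/90*23*10) = -137145 - 117953*(175540 - 23/90*10) = -137145 - 117953*(175540 - 23/9) = -137145 - 117953*1579837/9 = -137145 - 1*186346513661/9 = -137145 - 186346513661/9 = -186347747966/9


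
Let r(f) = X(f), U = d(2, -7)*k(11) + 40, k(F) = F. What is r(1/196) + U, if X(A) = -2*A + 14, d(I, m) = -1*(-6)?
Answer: 11759/98 ≈ 119.99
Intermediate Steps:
d(I, m) = 6
X(A) = 14 - 2*A
U = 106 (U = 6*11 + 40 = 66 + 40 = 106)
r(f) = 14 - 2*f
r(1/196) + U = (14 - 2/196) + 106 = (14 - 2*1/196) + 106 = (14 - 1/98) + 106 = 1371/98 + 106 = 11759/98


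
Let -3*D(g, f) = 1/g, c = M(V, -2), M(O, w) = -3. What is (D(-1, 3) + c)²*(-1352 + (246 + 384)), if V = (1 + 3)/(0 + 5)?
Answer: -46208/9 ≈ -5134.2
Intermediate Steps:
V = ⅘ (V = 4/5 = 4*(⅕) = ⅘ ≈ 0.80000)
c = -3
D(g, f) = -1/(3*g)
(D(-1, 3) + c)²*(-1352 + (246 + 384)) = (-⅓/(-1) - 3)²*(-1352 + (246 + 384)) = (-⅓*(-1) - 3)²*(-1352 + 630) = (⅓ - 3)²*(-722) = (-8/3)²*(-722) = (64/9)*(-722) = -46208/9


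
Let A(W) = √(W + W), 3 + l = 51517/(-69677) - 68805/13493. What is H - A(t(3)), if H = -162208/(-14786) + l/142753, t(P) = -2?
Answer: 10884864584138626875/992210717711077969 - 2*I ≈ 10.97 - 2.0*I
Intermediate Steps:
l = -8309700149/940151761 (l = -3 + (51517/(-69677) - 68805/13493) = -3 + (51517*(-1/69677) - 68805*1/13493) = -3 + (-51517/69677 - 68805/13493) = -3 - 5489244866/940151761 = -8309700149/940151761 ≈ -8.8387)
H = 10884864584138626875/992210717711077969 (H = -162208/(-14786) - 8309700149/940151761/142753 = -162208*(-1/14786) - 8309700149/940151761*1/142753 = 81104/7393 - 8309700149/134209484338033 = 10884864584138626875/992210717711077969 ≈ 10.970)
A(W) = √2*√W (A(W) = √(2*W) = √2*√W)
H - A(t(3)) = 10884864584138626875/992210717711077969 - √2*√(-2) = 10884864584138626875/992210717711077969 - √2*I*√2 = 10884864584138626875/992210717711077969 - 2*I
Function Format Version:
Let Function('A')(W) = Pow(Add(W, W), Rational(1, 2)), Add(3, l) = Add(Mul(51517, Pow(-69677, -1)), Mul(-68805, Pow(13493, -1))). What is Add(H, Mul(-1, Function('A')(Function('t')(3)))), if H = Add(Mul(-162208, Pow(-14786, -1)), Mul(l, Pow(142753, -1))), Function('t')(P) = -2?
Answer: Add(Rational(10884864584138626875, 992210717711077969), Mul(-2, I)) ≈ Add(10.970, Mul(-2.0000, I))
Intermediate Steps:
l = Rational(-8309700149, 940151761) (l = Add(-3, Add(Mul(51517, Pow(-69677, -1)), Mul(-68805, Pow(13493, -1)))) = Add(-3, Add(Mul(51517, Rational(-1, 69677)), Mul(-68805, Rational(1, 13493)))) = Add(-3, Add(Rational(-51517, 69677), Rational(-68805, 13493))) = Add(-3, Rational(-5489244866, 940151761)) = Rational(-8309700149, 940151761) ≈ -8.8387)
H = Rational(10884864584138626875, 992210717711077969) (H = Add(Mul(-162208, Pow(-14786, -1)), Mul(Rational(-8309700149, 940151761), Pow(142753, -1))) = Add(Mul(-162208, Rational(-1, 14786)), Mul(Rational(-8309700149, 940151761), Rational(1, 142753))) = Add(Rational(81104, 7393), Rational(-8309700149, 134209484338033)) = Rational(10884864584138626875, 992210717711077969) ≈ 10.970)
Function('A')(W) = Mul(Pow(2, Rational(1, 2)), Pow(W, Rational(1, 2))) (Function('A')(W) = Pow(Mul(2, W), Rational(1, 2)) = Mul(Pow(2, Rational(1, 2)), Pow(W, Rational(1, 2))))
Add(H, Mul(-1, Function('A')(Function('t')(3)))) = Add(Rational(10884864584138626875, 992210717711077969), Mul(-1, Mul(Pow(2, Rational(1, 2)), Pow(-2, Rational(1, 2))))) = Add(Rational(10884864584138626875, 992210717711077969), Mul(-1, Mul(Pow(2, Rational(1, 2)), Mul(I, Pow(2, Rational(1, 2)))))) = Add(Rational(10884864584138626875, 992210717711077969), Mul(-1, Mul(2, I))) = Add(Rational(10884864584138626875, 992210717711077969), Mul(-2, I))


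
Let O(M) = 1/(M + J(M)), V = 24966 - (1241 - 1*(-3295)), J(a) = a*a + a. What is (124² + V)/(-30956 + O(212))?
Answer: -1624446608/1404411807 ≈ -1.1567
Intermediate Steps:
J(a) = a + a² (J(a) = a² + a = a + a²)
V = 20430 (V = 24966 - (1241 + 3295) = 24966 - 1*4536 = 24966 - 4536 = 20430)
O(M) = 1/(M + M*(1 + M))
(124² + V)/(-30956 + O(212)) = (124² + 20430)/(-30956 + 1/(212*(2 + 212))) = (15376 + 20430)/(-30956 + (1/212)/214) = 35806/(-30956 + (1/212)*(1/214)) = 35806/(-30956 + 1/45368) = 35806/(-1404411807/45368) = 35806*(-45368/1404411807) = -1624446608/1404411807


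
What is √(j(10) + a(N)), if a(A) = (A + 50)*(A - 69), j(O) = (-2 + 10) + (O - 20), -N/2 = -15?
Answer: I*√3122 ≈ 55.875*I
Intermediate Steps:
N = 30 (N = -2*(-15) = 30)
j(O) = -12 + O (j(O) = 8 + (-20 + O) = -12 + O)
a(A) = (-69 + A)*(50 + A) (a(A) = (50 + A)*(-69 + A) = (-69 + A)*(50 + A))
√(j(10) + a(N)) = √((-12 + 10) + (-3450 + 30² - 19*30)) = √(-2 + (-3450 + 900 - 570)) = √(-2 - 3120) = √(-3122) = I*√3122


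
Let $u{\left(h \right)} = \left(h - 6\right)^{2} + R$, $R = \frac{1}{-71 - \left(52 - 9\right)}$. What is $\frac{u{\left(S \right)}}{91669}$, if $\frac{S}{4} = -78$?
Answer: $\frac{11528135}{10450266} \approx 1.1031$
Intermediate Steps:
$S = -312$ ($S = 4 \left(-78\right) = -312$)
$R = - \frac{1}{114}$ ($R = \frac{1}{-71 - 43} = \frac{1}{-114} = - \frac{1}{114} \approx -0.0087719$)
$u{\left(h \right)} = - \frac{1}{114} + \left(-6 + h\right)^{2}$ ($u{\left(h \right)} = \left(h - 6\right)^{2} - \frac{1}{114} = \left(-6 + h\right)^{2} - \frac{1}{114} = - \frac{1}{114} + \left(-6 + h\right)^{2}$)
$\frac{u{\left(S \right)}}{91669} = \frac{- \frac{1}{114} + \left(-6 - 312\right)^{2}}{91669} = \left(- \frac{1}{114} + \left(-318\right)^{2}\right) \frac{1}{91669} = \left(- \frac{1}{114} + 101124\right) \frac{1}{91669} = \frac{11528135}{114} \cdot \frac{1}{91669} = \frac{11528135}{10450266}$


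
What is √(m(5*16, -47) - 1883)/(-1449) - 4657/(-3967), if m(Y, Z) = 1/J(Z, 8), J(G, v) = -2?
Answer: 4657/3967 - I*√7534/2898 ≈ 1.1739 - 0.029951*I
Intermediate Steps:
m(Y, Z) = -½ (m(Y, Z) = 1/(-2) = -½)
√(m(5*16, -47) - 1883)/(-1449) - 4657/(-3967) = √(-½ - 1883)/(-1449) - 4657/(-3967) = √(-3767/2)*(-1/1449) - 4657*(-1/3967) = (I*√7534/2)*(-1/1449) + 4657/3967 = -I*√7534/2898 + 4657/3967 = 4657/3967 - I*√7534/2898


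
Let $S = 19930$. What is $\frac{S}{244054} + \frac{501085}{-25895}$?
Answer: $- \frac{12177571124}{631977833} \approx -19.269$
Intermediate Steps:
$\frac{S}{244054} + \frac{501085}{-25895} = \frac{19930}{244054} + \frac{501085}{-25895} = 19930 \cdot \frac{1}{244054} + 501085 \left(- \frac{1}{25895}\right) = \frac{9965}{122027} - \frac{100217}{5179} = - \frac{12177571124}{631977833}$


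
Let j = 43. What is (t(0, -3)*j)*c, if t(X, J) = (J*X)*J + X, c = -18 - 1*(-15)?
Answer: 0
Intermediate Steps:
c = -3 (c = -18 + 15 = -3)
t(X, J) = X + X*J² (t(X, J) = X*J² + X = X + X*J²)
(t(0, -3)*j)*c = ((0*(1 + (-3)²))*43)*(-3) = ((0*(1 + 9))*43)*(-3) = ((0*10)*43)*(-3) = (0*43)*(-3) = 0*(-3) = 0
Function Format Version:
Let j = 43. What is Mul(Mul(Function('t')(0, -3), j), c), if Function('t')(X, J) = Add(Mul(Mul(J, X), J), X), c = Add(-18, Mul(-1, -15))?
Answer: 0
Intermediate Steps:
c = -3 (c = Add(-18, 15) = -3)
Function('t')(X, J) = Add(X, Mul(X, Pow(J, 2))) (Function('t')(X, J) = Add(Mul(X, Pow(J, 2)), X) = Add(X, Mul(X, Pow(J, 2))))
Mul(Mul(Function('t')(0, -3), j), c) = Mul(Mul(Mul(0, Add(1, Pow(-3, 2))), 43), -3) = Mul(Mul(Mul(0, Add(1, 9)), 43), -3) = Mul(Mul(Mul(0, 10), 43), -3) = Mul(Mul(0, 43), -3) = Mul(0, -3) = 0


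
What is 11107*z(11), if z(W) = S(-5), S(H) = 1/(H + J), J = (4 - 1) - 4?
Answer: -11107/6 ≈ -1851.2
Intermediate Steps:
J = -1 (J = 3 - 4 = -1)
S(H) = 1/(-1 + H) (S(H) = 1/(H - 1) = 1/(-1 + H))
z(W) = -⅙ (z(W) = 1/(-1 - 5) = 1/(-6) = -⅙)
11107*z(11) = 11107*(-⅙) = -11107/6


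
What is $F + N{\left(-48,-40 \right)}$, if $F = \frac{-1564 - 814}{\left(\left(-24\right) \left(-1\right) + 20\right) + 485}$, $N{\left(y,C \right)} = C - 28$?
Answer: $- \frac{38350}{529} \approx -72.495$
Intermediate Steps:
$N{\left(y,C \right)} = -28 + C$ ($N{\left(y,C \right)} = C - 28 = -28 + C$)
$F = - \frac{2378}{529}$ ($F = - \frac{2378}{\left(24 + 20\right) + 485} = - \frac{2378}{44 + 485} = - \frac{2378}{529} \approx -4.4953$)
$F + N{\left(-48,-40 \right)} = - \frac{2378}{529} - 68 = - \frac{38350}{529}$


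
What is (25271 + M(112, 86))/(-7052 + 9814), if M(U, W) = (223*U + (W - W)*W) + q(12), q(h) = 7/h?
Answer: 602971/33144 ≈ 18.192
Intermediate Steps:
M(U, W) = 7/12 + 223*U (M(U, W) = (223*U + (W - W)*W) + 7/12 = (223*U + 0*W) + 7*(1/12) = (223*U + 0) + 7/12 = 223*U + 7/12 = 7/12 + 223*U)
(25271 + M(112, 86))/(-7052 + 9814) = (25271 + (7/12 + 223*112))/(-7052 + 9814) = (25271 + (7/12 + 24976))/2762 = (25271 + 299719/12)*(1/2762) = (602971/12)*(1/2762) = 602971/33144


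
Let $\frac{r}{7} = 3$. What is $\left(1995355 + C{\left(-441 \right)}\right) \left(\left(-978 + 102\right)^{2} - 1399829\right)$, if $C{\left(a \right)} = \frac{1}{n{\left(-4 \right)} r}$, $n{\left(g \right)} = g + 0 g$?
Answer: $- \frac{106005332856007}{84} \approx -1.262 \cdot 10^{12}$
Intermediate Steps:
$r = 21$ ($r = 7 \cdot 3 = 21$)
$n{\left(g \right)} = g$ ($n{\left(g \right)} = g + 0 = g$)
$C{\left(a \right)} = - \frac{1}{84}$ ($C{\left(a \right)} = \frac{1}{\left(-4\right) 21} = \frac{1}{-84} = - \frac{1}{84}$)
$\left(1995355 + C{\left(-441 \right)}\right) \left(\left(-978 + 102\right)^{2} - 1399829\right) = \left(1995355 - \frac{1}{84}\right) \left(\left(-978 + 102\right)^{2} - 1399829\right) = \frac{167609819 \left(\left(-876\right)^{2} - 1399829\right)}{84} = \frac{167609819 \left(767376 - 1399829\right)}{84} = \frac{167609819}{84} \left(-632453\right) = - \frac{106005332856007}{84}$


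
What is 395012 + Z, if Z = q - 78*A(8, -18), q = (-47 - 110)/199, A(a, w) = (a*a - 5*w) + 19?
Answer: 75921925/199 ≈ 3.8152e+5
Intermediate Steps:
A(a, w) = 19 + a**2 - 5*w (A(a, w) = (a**2 - 5*w) + 19 = 19 + a**2 - 5*w)
q = -157/199 (q = -157*1/199 = -157/199 ≈ -0.78894)
Z = -2685463/199 (Z = -157/199 - 78*(19 + 8**2 - 5*(-18)) = -157/199 - 78*(19 + 64 + 90) = -157/199 - 78*173 = -157/199 - 13494 = -2685463/199 ≈ -13495.)
395012 + Z = 395012 - 2685463/199 = 75921925/199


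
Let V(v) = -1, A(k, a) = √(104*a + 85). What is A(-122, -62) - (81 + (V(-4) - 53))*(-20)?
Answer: 540 + 3*I*√707 ≈ 540.0 + 79.768*I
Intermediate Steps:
A(k, a) = √(85 + 104*a)
A(-122, -62) - (81 + (V(-4) - 53))*(-20) = √(85 + 104*(-62)) - (81 + (-1 - 53))*(-20) = √(85 - 6448) - (81 - 54)*(-20) = √(-6363) - 27*(-20) = 3*I*√707 - 1*(-540) = 3*I*√707 + 540 = 540 + 3*I*√707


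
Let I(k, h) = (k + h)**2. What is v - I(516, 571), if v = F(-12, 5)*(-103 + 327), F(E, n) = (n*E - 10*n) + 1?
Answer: -1205985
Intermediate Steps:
F(E, n) = 1 - 10*n + E*n (F(E, n) = (E*n - 10*n) + 1 = (-10*n + E*n) + 1 = 1 - 10*n + E*n)
I(k, h) = (h + k)**2
v = -24416 (v = (1 - 10*5 - 12*5)*(-103 + 327) = (1 - 50 - 60)*224 = -109*224 = -24416)
v - I(516, 571) = -24416 - (571 + 516)**2 = -24416 - 1*1087**2 = -24416 - 1*1181569 = -24416 - 1181569 = -1205985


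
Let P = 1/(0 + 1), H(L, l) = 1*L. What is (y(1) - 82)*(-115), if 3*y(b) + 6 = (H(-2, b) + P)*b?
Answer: 29095/3 ≈ 9698.3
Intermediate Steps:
H(L, l) = L
P = 1 (P = 1/1 = 1)
y(b) = -2 - b/3 (y(b) = -2 + ((-2 + 1)*b)/3 = -2 + (-b)/3 = -2 - b/3)
(y(1) - 82)*(-115) = ((-2 - ⅓*1) - 82)*(-115) = ((-2 - ⅓) - 82)*(-115) = (-7/3 - 82)*(-115) = -253/3*(-115) = 29095/3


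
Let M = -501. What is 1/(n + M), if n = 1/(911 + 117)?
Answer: -1028/515027 ≈ -0.0019960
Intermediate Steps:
n = 1/1028 ≈ 0.00097276
1/(n + M) = 1/(1/1028 - 501) = 1/(-515027/1028) = -1028/515027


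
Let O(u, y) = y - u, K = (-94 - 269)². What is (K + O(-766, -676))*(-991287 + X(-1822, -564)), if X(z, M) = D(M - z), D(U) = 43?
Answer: -130704442596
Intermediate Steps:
X(z, M) = 43
K = 131769 (K = (-363)² = 131769)
(K + O(-766, -676))*(-991287 + X(-1822, -564)) = (131769 + (-676 - 1*(-766)))*(-991287 + 43) = (131769 + (-676 + 766))*(-991244) = (131769 + 90)*(-991244) = 131859*(-991244) = -130704442596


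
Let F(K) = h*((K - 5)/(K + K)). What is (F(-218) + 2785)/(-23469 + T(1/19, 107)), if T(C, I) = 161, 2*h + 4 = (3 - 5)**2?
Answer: -2785/23308 ≈ -0.11949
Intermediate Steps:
h = 0 (h = -2 + (3 - 5)**2/2 = -2 + (1/2)*(-2)**2 = -2 + (1/2)*4 = -2 + 2 = 0)
F(K) = 0 (F(K) = 0*((K - 5)/(K + K)) = 0*((-5 + K)/((2*K))) = 0*((-5 + K)*(1/(2*K))) = 0*((-5 + K)/(2*K)) = 0)
(F(-218) + 2785)/(-23469 + T(1/19, 107)) = (0 + 2785)/(-23469 + 161) = 2785/(-23308) = 2785*(-1/23308) = -2785/23308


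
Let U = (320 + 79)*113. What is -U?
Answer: -45087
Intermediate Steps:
U = 45087 (U = 399*113 = 45087)
-U = -1*45087 = -45087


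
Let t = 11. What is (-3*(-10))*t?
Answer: 330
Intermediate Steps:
(-3*(-10))*t = -3*(-10)*11 = 30*11 = 330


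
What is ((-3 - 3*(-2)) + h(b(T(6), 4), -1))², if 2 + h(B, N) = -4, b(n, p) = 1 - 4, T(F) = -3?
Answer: 9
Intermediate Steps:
b(n, p) = -3
h(B, N) = -6 (h(B, N) = -2 - 4 = -6)
((-3 - 3*(-2)) + h(b(T(6), 4), -1))² = ((-3 - 3*(-2)) - 6)² = ((-3 + 6) - 6)² = (3 - 6)² = (-3)² = 9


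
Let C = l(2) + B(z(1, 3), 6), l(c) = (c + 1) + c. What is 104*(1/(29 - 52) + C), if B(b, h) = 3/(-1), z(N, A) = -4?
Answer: 4680/23 ≈ 203.48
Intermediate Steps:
B(b, h) = -3 (B(b, h) = 3*(-1) = -3)
l(c) = 1 + 2*c (l(c) = (1 + c) + c = 1 + 2*c)
C = 2 (C = (1 + 2*2) - 3 = (1 + 4) - 3 = 5 - 3 = 2)
104*(1/(29 - 52) + C) = 104*(1/(29 - 52) + 2) = 104*(1/(-23) + 2) = 104*(-1/23 + 2) = 104*(45/23) = 4680/23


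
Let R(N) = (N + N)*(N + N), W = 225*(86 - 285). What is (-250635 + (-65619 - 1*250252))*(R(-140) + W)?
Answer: -19048764250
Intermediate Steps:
W = -44775 (W = 225*(-199) = -44775)
R(N) = 4*N**2 (R(N) = (2*N)*(2*N) = 4*N**2)
(-250635 + (-65619 - 1*250252))*(R(-140) + W) = (-250635 + (-65619 - 1*250252))*(4*(-140)**2 - 44775) = (-250635 + (-65619 - 250252))*(4*19600 - 44775) = (-250635 - 315871)*(78400 - 44775) = -566506*33625 = -19048764250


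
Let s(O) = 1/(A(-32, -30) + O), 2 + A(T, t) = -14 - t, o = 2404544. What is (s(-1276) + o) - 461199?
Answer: 2452501389/1262 ≈ 1.9433e+6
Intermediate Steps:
A(T, t) = -16 - t (A(T, t) = -2 + (-14 - t) = -16 - t)
s(O) = 1/(14 + O) (s(O) = 1/((-16 - 1*(-30)) + O) = 1/((-16 + 30) + O) = 1/(14 + O))
(s(-1276) + o) - 461199 = (1/(14 - 1276) + 2404544) - 461199 = (1/(-1262) + 2404544) - 461199 = (-1/1262 + 2404544) - 461199 = 3034534527/1262 - 461199 = 2452501389/1262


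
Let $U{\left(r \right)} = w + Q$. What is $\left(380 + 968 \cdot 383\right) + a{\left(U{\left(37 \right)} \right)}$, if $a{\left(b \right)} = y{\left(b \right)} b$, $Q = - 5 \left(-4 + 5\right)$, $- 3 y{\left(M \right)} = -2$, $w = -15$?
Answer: $\frac{1113332}{3} \approx 3.7111 \cdot 10^{5}$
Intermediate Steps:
$y{\left(M \right)} = \frac{2}{3}$ ($y{\left(M \right)} = \left(- \frac{1}{3}\right) \left(-2\right) = \frac{2}{3}$)
$Q = -5$ ($Q = \left(-5\right) 1 = -5$)
$U{\left(r \right)} = -20$ ($U{\left(r \right)} = -15 - 5 = -20$)
$a{\left(b \right)} = \frac{2 b}{3}$
$\left(380 + 968 \cdot 383\right) + a{\left(U{\left(37 \right)} \right)} = \left(380 + 968 \cdot 383\right) + \frac{2}{3} \left(-20\right) = \left(380 + 370744\right) - \frac{40}{3} = 371124 - \frac{40}{3} = \frac{1113332}{3}$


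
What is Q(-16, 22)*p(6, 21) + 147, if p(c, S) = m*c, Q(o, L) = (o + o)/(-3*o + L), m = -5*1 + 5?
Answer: 147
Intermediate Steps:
m = 0 (m = -5 + 5 = 0)
Q(o, L) = 2*o/(L - 3*o) (Q(o, L) = (2*o)/(L - 3*o) = 2*o/(L - 3*o))
p(c, S) = 0 (p(c, S) = 0*c = 0)
Q(-16, 22)*p(6, 21) + 147 = (2*(-16)/(22 - 3*(-16)))*0 + 147 = (2*(-16)/(22 + 48))*0 + 147 = (2*(-16)/70)*0 + 147 = (2*(-16)*(1/70))*0 + 147 = -16/35*0 + 147 = 0 + 147 = 147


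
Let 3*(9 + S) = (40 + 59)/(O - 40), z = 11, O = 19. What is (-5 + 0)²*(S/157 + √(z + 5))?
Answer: 108050/1099 ≈ 98.317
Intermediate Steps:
S = -74/7 (S = -9 + ((40 + 59)/(19 - 40))/3 = -9 + (99/(-21))/3 = -9 + (99*(-1/21))/3 = -9 + (⅓)*(-33/7) = -9 - 11/7 = -74/7 ≈ -10.571)
(-5 + 0)²*(S/157 + √(z + 5)) = (-5 + 0)²*(-74/7/157 + √(11 + 5)) = (-5)²*(-74/7*1/157 + √16) = 25*(-74/1099 + 4) = 25*(4322/1099) = 108050/1099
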